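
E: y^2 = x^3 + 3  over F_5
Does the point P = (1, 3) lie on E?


Check whether y^2 = x^3 + 0 x + 3 (mod 5) for (x, y) = (1, 3).
LHS: y^2 = 3^2 mod 5 = 4
RHS: x^3 + 0 x + 3 = 1^3 + 0*1 + 3 mod 5 = 4
LHS = RHS

Yes, on the curve


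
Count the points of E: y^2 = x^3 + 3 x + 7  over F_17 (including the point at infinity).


For each x in F_17, count y with y^2 = x^3 + 3 x + 7 mod 17:
  x = 2: RHS = 4, y in [2, 15]  -> 2 point(s)
  x = 3: RHS = 9, y in [3, 14]  -> 2 point(s)
  x = 4: RHS = 15, y in [7, 10]  -> 2 point(s)
  x = 8: RHS = 16, y in [4, 13]  -> 2 point(s)
  x = 9: RHS = 15, y in [7, 10]  -> 2 point(s)
  x = 10: RHS = 0, y in [0]  -> 1 point(s)
  x = 13: RHS = 16, y in [4, 13]  -> 2 point(s)
Affine points: 13. Add the point at infinity: total = 14.

#E(F_17) = 14


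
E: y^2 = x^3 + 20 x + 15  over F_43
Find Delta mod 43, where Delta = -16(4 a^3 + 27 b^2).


4 a^3 + 27 b^2 = 4*20^3 + 27*15^2 = 32000 + 6075 = 38075
Delta = -16 * (38075) = -609200
Delta mod 43 = 24

Delta = 24 (mod 43)


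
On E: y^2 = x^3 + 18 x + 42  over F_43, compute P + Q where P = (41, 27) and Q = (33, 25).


P != Q, so use the chord formula.
s = (y2 - y1) / (x2 - x1) = (41) / (35) mod 43 = 11
x3 = s^2 - x1 - x2 mod 43 = 11^2 - 41 - 33 = 4
y3 = s (x1 - x3) - y1 mod 43 = 11 * (41 - 4) - 27 = 36

P + Q = (4, 36)


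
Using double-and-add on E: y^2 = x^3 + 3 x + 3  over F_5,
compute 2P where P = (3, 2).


k = 2 = 10_2 (binary, LSB first: 01)
Double-and-add from P = (3, 2):
  bit 0 = 0: acc unchanged = O
  bit 1 = 1: acc = O + (4, 3) = (4, 3)

2P = (4, 3)


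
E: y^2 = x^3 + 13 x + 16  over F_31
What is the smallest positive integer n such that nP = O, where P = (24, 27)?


Compute successive multiples of P until we hit O:
  1P = (24, 27)
  2P = (11, 23)
  3P = (6, 0)
  4P = (11, 8)
  5P = (24, 4)
  6P = O

ord(P) = 6


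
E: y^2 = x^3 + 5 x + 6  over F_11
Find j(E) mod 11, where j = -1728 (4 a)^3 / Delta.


Delta = -16(4 a^3 + 27 b^2) mod 11 = 10
-1728 * (4 a)^3 = -1728 * (4*5)^3 mod 11 = 8
j = 8 * 10^(-1) mod 11 = 3

j = 3 (mod 11)


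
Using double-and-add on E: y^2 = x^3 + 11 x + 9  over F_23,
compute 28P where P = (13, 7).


k = 28 = 11100_2 (binary, LSB first: 00111)
Double-and-add from P = (13, 7):
  bit 0 = 0: acc unchanged = O
  bit 1 = 0: acc unchanged = O
  bit 2 = 1: acc = O + (21, 18) = (21, 18)
  bit 3 = 1: acc = (21, 18) + (4, 5) = (11, 14)
  bit 4 = 1: acc = (11, 14) + (16, 7) = (9, 20)

28P = (9, 20)


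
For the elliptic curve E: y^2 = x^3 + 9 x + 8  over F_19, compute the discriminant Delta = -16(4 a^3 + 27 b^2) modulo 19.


4 a^3 + 27 b^2 = 4*9^3 + 27*8^2 = 2916 + 1728 = 4644
Delta = -16 * (4644) = -74304
Delta mod 19 = 5

Delta = 5 (mod 19)


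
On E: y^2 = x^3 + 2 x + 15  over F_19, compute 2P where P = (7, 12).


Doubling: s = (3 x1^2 + a) / (2 y1)
s = (3*7^2 + 2) / (2*12) mod 19 = 7
x3 = s^2 - 2 x1 mod 19 = 7^2 - 2*7 = 16
y3 = s (x1 - x3) - y1 mod 19 = 7 * (7 - 16) - 12 = 1

2P = (16, 1)


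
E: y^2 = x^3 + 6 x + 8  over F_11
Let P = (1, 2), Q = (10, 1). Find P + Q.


P != Q, so use the chord formula.
s = (y2 - y1) / (x2 - x1) = (10) / (9) mod 11 = 6
x3 = s^2 - x1 - x2 mod 11 = 6^2 - 1 - 10 = 3
y3 = s (x1 - x3) - y1 mod 11 = 6 * (1 - 3) - 2 = 8

P + Q = (3, 8)


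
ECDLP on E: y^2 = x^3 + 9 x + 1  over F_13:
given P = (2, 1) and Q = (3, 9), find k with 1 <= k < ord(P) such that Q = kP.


Enumerate multiples of P until we hit Q = (3, 9):
  1P = (2, 1)
  2P = (12, 11)
  3P = (0, 1)
  4P = (11, 12)
  5P = (10, 8)
  6P = (4, 7)
  7P = (3, 9)
Match found at i = 7.

k = 7


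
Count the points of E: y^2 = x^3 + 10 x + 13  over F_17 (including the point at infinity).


For each x in F_17, count y with y^2 = x^3 + 10 x + 13 mod 17:
  x = 0: RHS = 13, y in [8, 9]  -> 2 point(s)
  x = 3: RHS = 2, y in [6, 11]  -> 2 point(s)
  x = 4: RHS = 15, y in [7, 10]  -> 2 point(s)
  x = 5: RHS = 1, y in [1, 16]  -> 2 point(s)
  x = 6: RHS = 0, y in [0]  -> 1 point(s)
  x = 7: RHS = 1, y in [1, 16]  -> 2 point(s)
  x = 9: RHS = 16, y in [4, 13]  -> 2 point(s)
  x = 10: RHS = 8, y in [5, 12]  -> 2 point(s)
  x = 11: RHS = 9, y in [3, 14]  -> 2 point(s)
  x = 12: RHS = 8, y in [5, 12]  -> 2 point(s)
  x = 15: RHS = 2, y in [6, 11]  -> 2 point(s)
  x = 16: RHS = 2, y in [6, 11]  -> 2 point(s)
Affine points: 23. Add the point at infinity: total = 24.

#E(F_17) = 24


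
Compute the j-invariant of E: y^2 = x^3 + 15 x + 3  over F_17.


Delta = -16(4 a^3 + 27 b^2) mod 17 = 7
-1728 * (4 a)^3 = -1728 * (4*15)^3 mod 17 = 5
j = 5 * 7^(-1) mod 17 = 8

j = 8 (mod 17)


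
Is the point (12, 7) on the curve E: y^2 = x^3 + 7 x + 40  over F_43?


Check whether y^2 = x^3 + 7 x + 40 (mod 43) for (x, y) = (12, 7).
LHS: y^2 = 7^2 mod 43 = 6
RHS: x^3 + 7 x + 40 = 12^3 + 7*12 + 40 mod 43 = 3
LHS != RHS

No, not on the curve


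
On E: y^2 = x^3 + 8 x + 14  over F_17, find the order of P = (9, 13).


Compute successive multiples of P until we hit O:
  1P = (9, 13)
  2P = (12, 11)
  3P = (4, 12)
  4P = (2, 2)
  5P = (5, 3)
  6P = (5, 14)
  7P = (2, 15)
  8P = (4, 5)
  ... (continuing to 11P)
  11P = O

ord(P) = 11


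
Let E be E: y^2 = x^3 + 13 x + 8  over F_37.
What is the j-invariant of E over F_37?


Delta = -16(4 a^3 + 27 b^2) mod 37 = 20
-1728 * (4 a)^3 = -1728 * (4*13)^3 mod 37 = 14
j = 14 * 20^(-1) mod 37 = 34

j = 34 (mod 37)


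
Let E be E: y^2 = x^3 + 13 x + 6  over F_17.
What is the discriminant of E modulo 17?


4 a^3 + 27 b^2 = 4*13^3 + 27*6^2 = 8788 + 972 = 9760
Delta = -16 * (9760) = -156160
Delta mod 17 = 2

Delta = 2 (mod 17)


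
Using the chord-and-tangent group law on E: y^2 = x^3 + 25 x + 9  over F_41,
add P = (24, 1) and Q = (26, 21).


P != Q, so use the chord formula.
s = (y2 - y1) / (x2 - x1) = (20) / (2) mod 41 = 10
x3 = s^2 - x1 - x2 mod 41 = 10^2 - 24 - 26 = 9
y3 = s (x1 - x3) - y1 mod 41 = 10 * (24 - 9) - 1 = 26

P + Q = (9, 26)


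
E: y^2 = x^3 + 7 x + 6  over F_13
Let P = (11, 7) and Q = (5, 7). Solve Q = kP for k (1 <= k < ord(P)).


Enumerate multiples of P until we hit Q = (5, 7):
  1P = (11, 7)
  2P = (1, 1)
  3P = (5, 7)
Match found at i = 3.

k = 3


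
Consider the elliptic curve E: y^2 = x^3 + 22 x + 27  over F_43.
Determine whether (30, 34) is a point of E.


Check whether y^2 = x^3 + 22 x + 27 (mod 43) for (x, y) = (30, 34).
LHS: y^2 = 34^2 mod 43 = 38
RHS: x^3 + 22 x + 27 = 30^3 + 22*30 + 27 mod 43 = 38
LHS = RHS

Yes, on the curve


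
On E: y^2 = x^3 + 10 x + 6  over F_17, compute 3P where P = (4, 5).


k = 3 = 11_2 (binary, LSB first: 11)
Double-and-add from P = (4, 5):
  bit 0 = 1: acc = O + (4, 5) = (4, 5)
  bit 1 = 1: acc = (4, 5) + (10, 1) = (11, 11)

3P = (11, 11)


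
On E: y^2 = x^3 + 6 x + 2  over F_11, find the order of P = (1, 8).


Compute successive multiples of P until we hit O:
  1P = (1, 8)
  2P = (3, 6)
  3P = (8, 10)
  4P = (5, 5)
  5P = (9, 9)
  6P = (6, 1)
  7P = (2, 0)
  8P = (6, 10)
  ... (continuing to 14P)
  14P = O

ord(P) = 14


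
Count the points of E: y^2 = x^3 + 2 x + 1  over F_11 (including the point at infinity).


For each x in F_11, count y with y^2 = x^3 + 2 x + 1 mod 11:
  x = 0: RHS = 1, y in [1, 10]  -> 2 point(s)
  x = 1: RHS = 4, y in [2, 9]  -> 2 point(s)
  x = 3: RHS = 1, y in [1, 10]  -> 2 point(s)
  x = 5: RHS = 4, y in [2, 9]  -> 2 point(s)
  x = 6: RHS = 9, y in [3, 8]  -> 2 point(s)
  x = 8: RHS = 1, y in [1, 10]  -> 2 point(s)
  x = 9: RHS = 0, y in [0]  -> 1 point(s)
  x = 10: RHS = 9, y in [3, 8]  -> 2 point(s)
Affine points: 15. Add the point at infinity: total = 16.

#E(F_11) = 16


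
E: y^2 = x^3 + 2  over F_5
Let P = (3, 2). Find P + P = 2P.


Doubling: s = (3 x1^2 + a) / (2 y1)
s = (3*3^2 + 0) / (2*2) mod 5 = 3
x3 = s^2 - 2 x1 mod 5 = 3^2 - 2*3 = 3
y3 = s (x1 - x3) - y1 mod 5 = 3 * (3 - 3) - 2 = 3

2P = (3, 3)


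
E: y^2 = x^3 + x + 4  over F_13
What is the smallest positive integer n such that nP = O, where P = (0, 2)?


Compute successive multiples of P until we hit O:
  1P = (0, 2)
  2P = (9, 12)
  3P = (7, 9)
  4P = (7, 4)
  5P = (9, 1)
  6P = (0, 11)
  7P = O

ord(P) = 7


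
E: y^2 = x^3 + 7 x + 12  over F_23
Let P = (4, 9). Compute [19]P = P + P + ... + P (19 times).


k = 19 = 10011_2 (binary, LSB first: 11001)
Double-and-add from P = (4, 9):
  bit 0 = 1: acc = O + (4, 9) = (4, 9)
  bit 1 = 1: acc = (4, 9) + (21, 17) = (10, 22)
  bit 2 = 0: acc unchanged = (10, 22)
  bit 3 = 0: acc unchanged = (10, 22)
  bit 4 = 1: acc = (10, 22) + (22, 2) = (4, 14)

19P = (4, 14)


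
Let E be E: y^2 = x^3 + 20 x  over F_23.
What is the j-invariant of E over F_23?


Delta = -16(4 a^3 + 27 b^2) mod 23 = 3
-1728 * (4 a)^3 = -1728 * (4*20)^3 mod 23 = 9
j = 9 * 3^(-1) mod 23 = 3

j = 3 (mod 23)


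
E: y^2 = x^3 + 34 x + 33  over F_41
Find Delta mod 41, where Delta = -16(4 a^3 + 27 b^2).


4 a^3 + 27 b^2 = 4*34^3 + 27*33^2 = 157216 + 29403 = 186619
Delta = -16 * (186619) = -2985904
Delta mod 41 = 3

Delta = 3 (mod 41)


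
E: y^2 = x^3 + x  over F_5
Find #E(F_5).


For each x in F_5, count y with y^2 = x^3 + 1 x + 0 mod 5:
  x = 0: RHS = 0, y in [0]  -> 1 point(s)
  x = 2: RHS = 0, y in [0]  -> 1 point(s)
  x = 3: RHS = 0, y in [0]  -> 1 point(s)
Affine points: 3. Add the point at infinity: total = 4.

#E(F_5) = 4


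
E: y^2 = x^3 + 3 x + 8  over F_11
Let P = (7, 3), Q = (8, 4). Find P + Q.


P != Q, so use the chord formula.
s = (y2 - y1) / (x2 - x1) = (1) / (1) mod 11 = 1
x3 = s^2 - x1 - x2 mod 11 = 1^2 - 7 - 8 = 8
y3 = s (x1 - x3) - y1 mod 11 = 1 * (7 - 8) - 3 = 7

P + Q = (8, 7)


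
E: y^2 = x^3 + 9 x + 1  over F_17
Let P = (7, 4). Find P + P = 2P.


Doubling: s = (3 x1^2 + a) / (2 y1)
s = (3*7^2 + 9) / (2*4) mod 17 = 11
x3 = s^2 - 2 x1 mod 17 = 11^2 - 2*7 = 5
y3 = s (x1 - x3) - y1 mod 17 = 11 * (7 - 5) - 4 = 1

2P = (5, 1)


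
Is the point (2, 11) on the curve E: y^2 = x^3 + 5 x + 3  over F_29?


Check whether y^2 = x^3 + 5 x + 3 (mod 29) for (x, y) = (2, 11).
LHS: y^2 = 11^2 mod 29 = 5
RHS: x^3 + 5 x + 3 = 2^3 + 5*2 + 3 mod 29 = 21
LHS != RHS

No, not on the curve


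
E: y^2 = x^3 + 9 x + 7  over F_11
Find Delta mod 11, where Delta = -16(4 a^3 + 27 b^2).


4 a^3 + 27 b^2 = 4*9^3 + 27*7^2 = 2916 + 1323 = 4239
Delta = -16 * (4239) = -67824
Delta mod 11 = 2

Delta = 2 (mod 11)


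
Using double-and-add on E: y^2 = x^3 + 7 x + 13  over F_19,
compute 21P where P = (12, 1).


k = 21 = 10101_2 (binary, LSB first: 10101)
Double-and-add from P = (12, 1):
  bit 0 = 1: acc = O + (12, 1) = (12, 1)
  bit 1 = 0: acc unchanged = (12, 1)
  bit 2 = 1: acc = (12, 1) + (14, 9) = (9, 11)
  bit 3 = 0: acc unchanged = (9, 11)
  bit 4 = 1: acc = (9, 11) + (7, 5) = (12, 18)

21P = (12, 18)


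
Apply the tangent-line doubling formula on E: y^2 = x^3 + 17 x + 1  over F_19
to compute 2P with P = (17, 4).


Doubling: s = (3 x1^2 + a) / (2 y1)
s = (3*17^2 + 17) / (2*4) mod 19 = 6
x3 = s^2 - 2 x1 mod 19 = 6^2 - 2*17 = 2
y3 = s (x1 - x3) - y1 mod 19 = 6 * (17 - 2) - 4 = 10

2P = (2, 10)


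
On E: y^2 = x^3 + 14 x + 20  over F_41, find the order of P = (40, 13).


Compute successive multiples of P until we hit O:
  1P = (40, 13)
  2P = (39, 5)
  3P = (26, 17)
  4P = (37, 33)
  5P = (13, 12)
  6P = (38, 22)
  7P = (14, 34)
  8P = (7, 25)
  ... (continuing to 37P)
  37P = O

ord(P) = 37


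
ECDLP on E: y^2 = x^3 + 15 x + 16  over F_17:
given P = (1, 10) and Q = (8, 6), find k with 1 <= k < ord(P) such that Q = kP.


Enumerate multiples of P until we hit Q = (8, 6):
  1P = (1, 10)
  2P = (0, 13)
  3P = (8, 11)
  4P = (16, 0)
  5P = (8, 6)
Match found at i = 5.

k = 5


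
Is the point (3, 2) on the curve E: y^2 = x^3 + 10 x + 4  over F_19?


Check whether y^2 = x^3 + 10 x + 4 (mod 19) for (x, y) = (3, 2).
LHS: y^2 = 2^2 mod 19 = 4
RHS: x^3 + 10 x + 4 = 3^3 + 10*3 + 4 mod 19 = 4
LHS = RHS

Yes, on the curve


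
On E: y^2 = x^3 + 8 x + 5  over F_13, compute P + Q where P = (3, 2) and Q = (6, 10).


P != Q, so use the chord formula.
s = (y2 - y1) / (x2 - x1) = (8) / (3) mod 13 = 7
x3 = s^2 - x1 - x2 mod 13 = 7^2 - 3 - 6 = 1
y3 = s (x1 - x3) - y1 mod 13 = 7 * (3 - 1) - 2 = 12

P + Q = (1, 12)


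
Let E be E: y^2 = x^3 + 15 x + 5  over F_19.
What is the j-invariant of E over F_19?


Delta = -16(4 a^3 + 27 b^2) mod 19 = 3
-1728 * (4 a)^3 = -1728 * (4*15)^3 mod 19 = 8
j = 8 * 3^(-1) mod 19 = 9

j = 9 (mod 19)


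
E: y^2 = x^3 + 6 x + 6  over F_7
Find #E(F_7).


For each x in F_7, count y with y^2 = x^3 + 6 x + 6 mod 7:
  x = 3: RHS = 2, y in [3, 4]  -> 2 point(s)
  x = 5: RHS = 0, y in [0]  -> 1 point(s)
Affine points: 3. Add the point at infinity: total = 4.

#E(F_7) = 4


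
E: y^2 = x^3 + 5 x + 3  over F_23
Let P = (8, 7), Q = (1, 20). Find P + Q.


P != Q, so use the chord formula.
s = (y2 - y1) / (x2 - x1) = (13) / (16) mod 23 = 8
x3 = s^2 - x1 - x2 mod 23 = 8^2 - 8 - 1 = 9
y3 = s (x1 - x3) - y1 mod 23 = 8 * (8 - 9) - 7 = 8

P + Q = (9, 8)


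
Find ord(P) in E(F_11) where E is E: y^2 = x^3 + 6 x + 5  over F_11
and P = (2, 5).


Compute successive multiples of P until we hit O:
  1P = (2, 5)
  2P = (1, 10)
  3P = (0, 7)
  4P = (10, 3)
  5P = (8, 2)
  6P = (4, 7)
  7P = (6, 2)
  8P = (7, 7)
  ... (continuing to 17P)
  17P = O

ord(P) = 17


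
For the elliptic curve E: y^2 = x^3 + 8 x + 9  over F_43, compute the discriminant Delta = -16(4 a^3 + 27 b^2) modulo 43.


4 a^3 + 27 b^2 = 4*8^3 + 27*9^2 = 2048 + 2187 = 4235
Delta = -16 * (4235) = -67760
Delta mod 43 = 8

Delta = 8 (mod 43)


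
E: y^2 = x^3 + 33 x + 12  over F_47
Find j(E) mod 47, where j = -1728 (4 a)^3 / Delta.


Delta = -16(4 a^3 + 27 b^2) mod 47 = 44
-1728 * (4 a)^3 = -1728 * (4*33)^3 mod 47 = 18
j = 18 * 44^(-1) mod 47 = 41

j = 41 (mod 47)


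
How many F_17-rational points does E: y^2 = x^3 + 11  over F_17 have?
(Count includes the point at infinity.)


For each x in F_17, count y with y^2 = x^3 + 0 x + 11 mod 17:
  x = 2: RHS = 2, y in [6, 11]  -> 2 point(s)
  x = 3: RHS = 4, y in [2, 15]  -> 2 point(s)
  x = 5: RHS = 0, y in [0]  -> 1 point(s)
  x = 8: RHS = 13, y in [8, 9]  -> 2 point(s)
  x = 9: RHS = 9, y in [3, 14]  -> 2 point(s)
  x = 10: RHS = 8, y in [5, 12]  -> 2 point(s)
  x = 11: RHS = 16, y in [4, 13]  -> 2 point(s)
  x = 13: RHS = 15, y in [7, 10]  -> 2 point(s)
  x = 14: RHS = 1, y in [1, 16]  -> 2 point(s)
Affine points: 17. Add the point at infinity: total = 18.

#E(F_17) = 18


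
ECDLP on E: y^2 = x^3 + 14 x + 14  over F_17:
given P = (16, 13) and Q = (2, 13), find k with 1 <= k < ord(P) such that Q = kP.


Enumerate multiples of P until we hit Q = (2, 13):
  1P = (16, 13)
  2P = (2, 4)
  3P = (8, 14)
  4P = (14, 8)
  5P = (6, 12)
  6P = (3, 7)
  7P = (13, 8)
  8P = (4, 7)
  9P = (10, 7)
  10P = (9, 11)
  11P = (7, 9)
  12P = (7, 8)
  13P = (9, 6)
  14P = (10, 10)
  15P = (4, 10)
  16P = (13, 9)
  17P = (3, 10)
  18P = (6, 5)
  19P = (14, 9)
  20P = (8, 3)
  21P = (2, 13)
Match found at i = 21.

k = 21


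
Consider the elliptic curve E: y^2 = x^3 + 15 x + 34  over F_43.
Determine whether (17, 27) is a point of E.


Check whether y^2 = x^3 + 15 x + 34 (mod 43) for (x, y) = (17, 27).
LHS: y^2 = 27^2 mod 43 = 41
RHS: x^3 + 15 x + 34 = 17^3 + 15*17 + 34 mod 43 = 42
LHS != RHS

No, not on the curve


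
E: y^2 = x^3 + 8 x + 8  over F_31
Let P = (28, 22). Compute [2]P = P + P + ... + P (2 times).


k = 2 = 10_2 (binary, LSB first: 01)
Double-and-add from P = (28, 22):
  bit 0 = 0: acc unchanged = O
  bit 1 = 1: acc = O + (16, 27) = (16, 27)

2P = (16, 27)


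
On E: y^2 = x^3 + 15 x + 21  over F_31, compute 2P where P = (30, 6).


Doubling: s = (3 x1^2 + a) / (2 y1)
s = (3*30^2 + 15) / (2*6) mod 31 = 17
x3 = s^2 - 2 x1 mod 31 = 17^2 - 2*30 = 12
y3 = s (x1 - x3) - y1 mod 31 = 17 * (30 - 12) - 6 = 21

2P = (12, 21)


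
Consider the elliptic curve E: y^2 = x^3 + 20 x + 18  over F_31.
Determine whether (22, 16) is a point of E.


Check whether y^2 = x^3 + 20 x + 18 (mod 31) for (x, y) = (22, 16).
LHS: y^2 = 16^2 mod 31 = 8
RHS: x^3 + 20 x + 18 = 22^3 + 20*22 + 18 mod 31 = 8
LHS = RHS

Yes, on the curve


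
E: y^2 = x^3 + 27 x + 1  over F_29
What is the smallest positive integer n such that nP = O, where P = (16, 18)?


Compute successive multiples of P until we hit O:
  1P = (16, 18)
  2P = (10, 13)
  3P = (19, 23)
  4P = (0, 28)
  5P = (22, 22)
  6P = (14, 22)
  7P = (3, 14)
  8P = (1, 0)
  ... (continuing to 16P)
  16P = O

ord(P) = 16


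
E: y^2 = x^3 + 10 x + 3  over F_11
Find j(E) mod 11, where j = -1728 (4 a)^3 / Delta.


Delta = -16(4 a^3 + 27 b^2) mod 11 = 4
-1728 * (4 a)^3 = -1728 * (4*10)^3 mod 11 = 9
j = 9 * 4^(-1) mod 11 = 5

j = 5 (mod 11)


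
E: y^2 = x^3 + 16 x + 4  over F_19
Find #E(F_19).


For each x in F_19, count y with y^2 = x^3 + 16 x + 4 mod 19:
  x = 0: RHS = 4, y in [2, 17]  -> 2 point(s)
  x = 2: RHS = 6, y in [5, 14]  -> 2 point(s)
  x = 5: RHS = 0, y in [0]  -> 1 point(s)
  x = 8: RHS = 17, y in [6, 13]  -> 2 point(s)
  x = 10: RHS = 5, y in [9, 10]  -> 2 point(s)
  x = 12: RHS = 5, y in [9, 10]  -> 2 point(s)
  x = 15: RHS = 9, y in [3, 16]  -> 2 point(s)
  x = 16: RHS = 5, y in [9, 10]  -> 2 point(s)
  x = 18: RHS = 6, y in [5, 14]  -> 2 point(s)
Affine points: 17. Add the point at infinity: total = 18.

#E(F_19) = 18


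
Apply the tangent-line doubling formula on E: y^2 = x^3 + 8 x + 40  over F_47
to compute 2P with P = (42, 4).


Doubling: s = (3 x1^2 + a) / (2 y1)
s = (3*42^2 + 8) / (2*4) mod 47 = 28
x3 = s^2 - 2 x1 mod 47 = 28^2 - 2*42 = 42
y3 = s (x1 - x3) - y1 mod 47 = 28 * (42 - 42) - 4 = 43

2P = (42, 43)


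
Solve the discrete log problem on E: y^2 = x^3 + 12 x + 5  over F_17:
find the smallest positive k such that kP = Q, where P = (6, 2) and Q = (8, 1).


Enumerate multiples of P until we hit Q = (8, 1):
  1P = (6, 2)
  2P = (4, 7)
  3P = (9, 14)
  4P = (1, 1)
  5P = (8, 1)
Match found at i = 5.

k = 5


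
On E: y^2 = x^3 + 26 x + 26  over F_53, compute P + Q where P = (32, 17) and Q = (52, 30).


P != Q, so use the chord formula.
s = (y2 - y1) / (x2 - x1) = (13) / (20) mod 53 = 51
x3 = s^2 - x1 - x2 mod 53 = 51^2 - 32 - 52 = 26
y3 = s (x1 - x3) - y1 mod 53 = 51 * (32 - 26) - 17 = 24

P + Q = (26, 24)


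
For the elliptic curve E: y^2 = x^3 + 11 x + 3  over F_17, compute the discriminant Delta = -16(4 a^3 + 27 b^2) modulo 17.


4 a^3 + 27 b^2 = 4*11^3 + 27*3^2 = 5324 + 243 = 5567
Delta = -16 * (5567) = -89072
Delta mod 17 = 8

Delta = 8 (mod 17)


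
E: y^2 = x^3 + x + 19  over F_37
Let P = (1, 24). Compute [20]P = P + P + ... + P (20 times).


k = 20 = 10100_2 (binary, LSB first: 00101)
Double-and-add from P = (1, 24):
  bit 0 = 0: acc unchanged = O
  bit 1 = 0: acc unchanged = O
  bit 2 = 1: acc = O + (23, 6) = (23, 6)
  bit 3 = 0: acc unchanged = (23, 6)
  bit 4 = 1: acc = (23, 6) + (20, 26) = (22, 12)

20P = (22, 12)


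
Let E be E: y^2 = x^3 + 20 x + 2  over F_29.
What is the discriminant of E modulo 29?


4 a^3 + 27 b^2 = 4*20^3 + 27*2^2 = 32000 + 108 = 32108
Delta = -16 * (32108) = -513728
Delta mod 29 = 7

Delta = 7 (mod 29)


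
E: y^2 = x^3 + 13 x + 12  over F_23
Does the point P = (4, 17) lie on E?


Check whether y^2 = x^3 + 13 x + 12 (mod 23) for (x, y) = (4, 17).
LHS: y^2 = 17^2 mod 23 = 13
RHS: x^3 + 13 x + 12 = 4^3 + 13*4 + 12 mod 23 = 13
LHS = RHS

Yes, on the curve


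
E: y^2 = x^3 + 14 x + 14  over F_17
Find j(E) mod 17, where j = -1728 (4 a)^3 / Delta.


Delta = -16(4 a^3 + 27 b^2) mod 17 = 16
-1728 * (4 a)^3 = -1728 * (4*14)^3 mod 17 = 2
j = 2 * 16^(-1) mod 17 = 15

j = 15 (mod 17)


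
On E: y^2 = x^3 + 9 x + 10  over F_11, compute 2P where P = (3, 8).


Doubling: s = (3 x1^2 + a) / (2 y1)
s = (3*3^2 + 9) / (2*8) mod 11 = 5
x3 = s^2 - 2 x1 mod 11 = 5^2 - 2*3 = 8
y3 = s (x1 - x3) - y1 mod 11 = 5 * (3 - 8) - 8 = 0

2P = (8, 0)


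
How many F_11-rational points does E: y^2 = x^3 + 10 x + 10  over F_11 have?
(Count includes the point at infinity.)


For each x in F_11, count y with y^2 = x^3 + 10 x + 10 mod 11:
  x = 2: RHS = 5, y in [4, 7]  -> 2 point(s)
  x = 3: RHS = 1, y in [1, 10]  -> 2 point(s)
  x = 4: RHS = 4, y in [2, 9]  -> 2 point(s)
  x = 5: RHS = 9, y in [3, 8]  -> 2 point(s)
  x = 6: RHS = 0, y in [0]  -> 1 point(s)
  x = 7: RHS = 5, y in [4, 7]  -> 2 point(s)
  x = 9: RHS = 4, y in [2, 9]  -> 2 point(s)
Affine points: 13. Add the point at infinity: total = 14.

#E(F_11) = 14


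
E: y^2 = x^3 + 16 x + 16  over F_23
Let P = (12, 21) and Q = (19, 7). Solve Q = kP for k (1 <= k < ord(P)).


Enumerate multiples of P until we hit Q = (19, 7):
  1P = (12, 21)
  2P = (8, 14)
  3P = (19, 7)
Match found at i = 3.

k = 3


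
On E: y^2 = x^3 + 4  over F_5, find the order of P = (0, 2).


Compute successive multiples of P until we hit O:
  1P = (0, 2)
  2P = (0, 3)
  3P = O

ord(P) = 3


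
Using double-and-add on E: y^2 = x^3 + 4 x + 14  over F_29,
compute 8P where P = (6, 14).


k = 8 = 1000_2 (binary, LSB first: 0001)
Double-and-add from P = (6, 14):
  bit 0 = 0: acc unchanged = O
  bit 1 = 0: acc unchanged = O
  bit 2 = 0: acc unchanged = O
  bit 3 = 1: acc = O + (8, 6) = (8, 6)

8P = (8, 6)


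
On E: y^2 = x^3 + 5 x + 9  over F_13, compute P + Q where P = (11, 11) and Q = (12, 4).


P != Q, so use the chord formula.
s = (y2 - y1) / (x2 - x1) = (6) / (1) mod 13 = 6
x3 = s^2 - x1 - x2 mod 13 = 6^2 - 11 - 12 = 0
y3 = s (x1 - x3) - y1 mod 13 = 6 * (11 - 0) - 11 = 3

P + Q = (0, 3)


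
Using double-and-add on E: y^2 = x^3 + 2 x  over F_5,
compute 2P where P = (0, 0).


k = 2 = 10_2 (binary, LSB first: 01)
Double-and-add from P = (0, 0):
  bit 0 = 0: acc unchanged = O
  bit 1 = 1: acc = O + O = O

2P = O


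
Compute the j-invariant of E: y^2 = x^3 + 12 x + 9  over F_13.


Delta = -16(4 a^3 + 27 b^2) mod 13 = 3
-1728 * (4 a)^3 = -1728 * (4*12)^3 mod 13 = 1
j = 1 * 3^(-1) mod 13 = 9

j = 9 (mod 13)


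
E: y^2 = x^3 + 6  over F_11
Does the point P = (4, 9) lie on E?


Check whether y^2 = x^3 + 0 x + 6 (mod 11) for (x, y) = (4, 9).
LHS: y^2 = 9^2 mod 11 = 4
RHS: x^3 + 0 x + 6 = 4^3 + 0*4 + 6 mod 11 = 4
LHS = RHS

Yes, on the curve


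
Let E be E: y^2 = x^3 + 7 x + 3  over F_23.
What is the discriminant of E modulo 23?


4 a^3 + 27 b^2 = 4*7^3 + 27*3^2 = 1372 + 243 = 1615
Delta = -16 * (1615) = -25840
Delta mod 23 = 12

Delta = 12 (mod 23)


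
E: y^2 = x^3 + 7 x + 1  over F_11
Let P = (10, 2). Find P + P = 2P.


Doubling: s = (3 x1^2 + a) / (2 y1)
s = (3*10^2 + 7) / (2*2) mod 11 = 8
x3 = s^2 - 2 x1 mod 11 = 8^2 - 2*10 = 0
y3 = s (x1 - x3) - y1 mod 11 = 8 * (10 - 0) - 2 = 1

2P = (0, 1)


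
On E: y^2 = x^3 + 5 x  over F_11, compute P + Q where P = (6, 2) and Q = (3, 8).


P != Q, so use the chord formula.
s = (y2 - y1) / (x2 - x1) = (6) / (8) mod 11 = 9
x3 = s^2 - x1 - x2 mod 11 = 9^2 - 6 - 3 = 6
y3 = s (x1 - x3) - y1 mod 11 = 9 * (6 - 6) - 2 = 9

P + Q = (6, 9)


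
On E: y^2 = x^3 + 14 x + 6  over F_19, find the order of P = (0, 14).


Compute successive multiples of P until we hit O:
  1P = (0, 14)
  2P = (5, 12)
  3P = (2, 2)
  4P = (15, 0)
  5P = (2, 17)
  6P = (5, 7)
  7P = (0, 5)
  8P = O

ord(P) = 8


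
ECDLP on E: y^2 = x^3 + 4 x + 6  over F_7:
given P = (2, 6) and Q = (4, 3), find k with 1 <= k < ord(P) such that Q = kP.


Enumerate multiples of P until we hit Q = (4, 3):
  1P = (2, 6)
  2P = (4, 3)
Match found at i = 2.

k = 2


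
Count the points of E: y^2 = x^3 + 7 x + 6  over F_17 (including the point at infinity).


For each x in F_17, count y with y^2 = x^3 + 7 x + 6 mod 17:
  x = 4: RHS = 13, y in [8, 9]  -> 2 point(s)
  x = 5: RHS = 13, y in [8, 9]  -> 2 point(s)
  x = 6: RHS = 9, y in [3, 14]  -> 2 point(s)
  x = 8: RHS = 13, y in [8, 9]  -> 2 point(s)
  x = 9: RHS = 16, y in [4, 13]  -> 2 point(s)
  x = 12: RHS = 16, y in [4, 13]  -> 2 point(s)
  x = 13: RHS = 16, y in [4, 13]  -> 2 point(s)
  x = 14: RHS = 9, y in [3, 14]  -> 2 point(s)
  x = 15: RHS = 1, y in [1, 16]  -> 2 point(s)
  x = 16: RHS = 15, y in [7, 10]  -> 2 point(s)
Affine points: 20. Add the point at infinity: total = 21.

#E(F_17) = 21


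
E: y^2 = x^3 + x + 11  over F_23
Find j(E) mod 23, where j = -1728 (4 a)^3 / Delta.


Delta = -16(4 a^3 + 27 b^2) mod 23 = 12
-1728 * (4 a)^3 = -1728 * (4*1)^3 mod 23 = 15
j = 15 * 12^(-1) mod 23 = 7

j = 7 (mod 23)


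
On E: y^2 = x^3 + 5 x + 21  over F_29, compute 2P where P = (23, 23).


Doubling: s = (3 x1^2 + a) / (2 y1)
s = (3*23^2 + 5) / (2*23) mod 29 = 22
x3 = s^2 - 2 x1 mod 29 = 22^2 - 2*23 = 3
y3 = s (x1 - x3) - y1 mod 29 = 22 * (23 - 3) - 23 = 11

2P = (3, 11)


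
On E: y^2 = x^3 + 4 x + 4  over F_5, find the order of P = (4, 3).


Compute successive multiples of P until we hit O:
  1P = (4, 3)
  2P = (1, 3)
  3P = (0, 2)
  4P = (2, 0)
  5P = (0, 3)
  6P = (1, 2)
  7P = (4, 2)
  8P = O

ord(P) = 8


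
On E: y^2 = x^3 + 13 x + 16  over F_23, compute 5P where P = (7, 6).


k = 5 = 101_2 (binary, LSB first: 101)
Double-and-add from P = (7, 6):
  bit 0 = 1: acc = O + (7, 6) = (7, 6)
  bit 1 = 0: acc unchanged = (7, 6)
  bit 2 = 1: acc = (7, 6) + (22, 18) = (2, 21)

5P = (2, 21)


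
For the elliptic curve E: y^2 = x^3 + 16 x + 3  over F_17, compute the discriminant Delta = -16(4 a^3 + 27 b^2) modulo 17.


4 a^3 + 27 b^2 = 4*16^3 + 27*3^2 = 16384 + 243 = 16627
Delta = -16 * (16627) = -266032
Delta mod 17 = 1

Delta = 1 (mod 17)


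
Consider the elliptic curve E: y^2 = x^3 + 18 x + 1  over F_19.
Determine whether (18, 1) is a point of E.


Check whether y^2 = x^3 + 18 x + 1 (mod 19) for (x, y) = (18, 1).
LHS: y^2 = 1^2 mod 19 = 1
RHS: x^3 + 18 x + 1 = 18^3 + 18*18 + 1 mod 19 = 1
LHS = RHS

Yes, on the curve


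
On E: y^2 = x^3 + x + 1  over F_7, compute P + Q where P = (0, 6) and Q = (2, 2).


P != Q, so use the chord formula.
s = (y2 - y1) / (x2 - x1) = (3) / (2) mod 7 = 5
x3 = s^2 - x1 - x2 mod 7 = 5^2 - 0 - 2 = 2
y3 = s (x1 - x3) - y1 mod 7 = 5 * (0 - 2) - 6 = 5

P + Q = (2, 5)


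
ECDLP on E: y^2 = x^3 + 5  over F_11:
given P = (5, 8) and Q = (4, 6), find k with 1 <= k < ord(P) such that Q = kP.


Enumerate multiples of P until we hit Q = (4, 6):
  1P = (5, 8)
  2P = (6, 10)
  3P = (4, 5)
  4P = (0, 7)
  5P = (10, 2)
  6P = (8, 0)
  7P = (10, 9)
  8P = (0, 4)
  9P = (4, 6)
Match found at i = 9.

k = 9


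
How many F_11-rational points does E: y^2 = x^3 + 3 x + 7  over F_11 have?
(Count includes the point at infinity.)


For each x in F_11, count y with y^2 = x^3 + 3 x + 7 mod 11:
  x = 1: RHS = 0, y in [0]  -> 1 point(s)
  x = 5: RHS = 4, y in [2, 9]  -> 2 point(s)
  x = 8: RHS = 4, y in [2, 9]  -> 2 point(s)
  x = 9: RHS = 4, y in [2, 9]  -> 2 point(s)
  x = 10: RHS = 3, y in [5, 6]  -> 2 point(s)
Affine points: 9. Add the point at infinity: total = 10.

#E(F_11) = 10


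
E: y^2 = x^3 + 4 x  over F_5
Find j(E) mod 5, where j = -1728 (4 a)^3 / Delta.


Delta = -16(4 a^3 + 27 b^2) mod 5 = 4
-1728 * (4 a)^3 = -1728 * (4*4)^3 mod 5 = 2
j = 2 * 4^(-1) mod 5 = 3

j = 3 (mod 5)


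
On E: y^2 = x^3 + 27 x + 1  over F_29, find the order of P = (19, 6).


Compute successive multiples of P until we hit O:
  1P = (19, 6)
  2P = (14, 7)
  3P = (3, 14)
  4P = (0, 28)
  5P = (16, 18)
  6P = (10, 16)
  7P = (22, 7)
  8P = (1, 0)
  ... (continuing to 16P)
  16P = O

ord(P) = 16


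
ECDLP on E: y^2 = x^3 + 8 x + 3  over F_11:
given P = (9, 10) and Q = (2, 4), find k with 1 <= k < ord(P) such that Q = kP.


Enumerate multiples of P until we hit Q = (2, 4):
  1P = (9, 10)
  2P = (5, 5)
  3P = (2, 7)
  4P = (4, 0)
  5P = (2, 4)
Match found at i = 5.

k = 5


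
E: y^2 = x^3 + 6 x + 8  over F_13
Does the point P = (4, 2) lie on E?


Check whether y^2 = x^3 + 6 x + 8 (mod 13) for (x, y) = (4, 2).
LHS: y^2 = 2^2 mod 13 = 4
RHS: x^3 + 6 x + 8 = 4^3 + 6*4 + 8 mod 13 = 5
LHS != RHS

No, not on the curve


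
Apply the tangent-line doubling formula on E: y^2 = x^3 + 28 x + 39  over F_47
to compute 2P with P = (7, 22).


Doubling: s = (3 x1^2 + a) / (2 y1)
s = (3*7^2 + 28) / (2*22) mod 47 = 20
x3 = s^2 - 2 x1 mod 47 = 20^2 - 2*7 = 10
y3 = s (x1 - x3) - y1 mod 47 = 20 * (7 - 10) - 22 = 12

2P = (10, 12)


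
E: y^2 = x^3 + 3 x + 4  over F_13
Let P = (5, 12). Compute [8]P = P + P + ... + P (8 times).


k = 8 = 1000_2 (binary, LSB first: 0001)
Double-and-add from P = (5, 12):
  bit 0 = 0: acc unchanged = O
  bit 1 = 0: acc unchanged = O
  bit 2 = 0: acc unchanged = O
  bit 3 = 1: acc = O + (0, 11) = (0, 11)

8P = (0, 11)


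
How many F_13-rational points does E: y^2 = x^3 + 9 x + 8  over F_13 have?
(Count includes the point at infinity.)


For each x in F_13, count y with y^2 = x^3 + 9 x + 8 mod 13:
  x = 3: RHS = 10, y in [6, 7]  -> 2 point(s)
  x = 4: RHS = 4, y in [2, 11]  -> 2 point(s)
  x = 5: RHS = 9, y in [3, 10]  -> 2 point(s)
  x = 9: RHS = 12, y in [5, 8]  -> 2 point(s)
Affine points: 8. Add the point at infinity: total = 9.

#E(F_13) = 9


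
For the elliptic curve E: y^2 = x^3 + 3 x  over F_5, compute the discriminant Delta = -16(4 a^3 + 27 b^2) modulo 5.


4 a^3 + 27 b^2 = 4*3^3 + 27*0^2 = 108 + 0 = 108
Delta = -16 * (108) = -1728
Delta mod 5 = 2

Delta = 2 (mod 5)


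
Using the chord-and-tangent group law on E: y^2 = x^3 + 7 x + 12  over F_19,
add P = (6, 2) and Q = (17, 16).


P != Q, so use the chord formula.
s = (y2 - y1) / (x2 - x1) = (14) / (11) mod 19 = 3
x3 = s^2 - x1 - x2 mod 19 = 3^2 - 6 - 17 = 5
y3 = s (x1 - x3) - y1 mod 19 = 3 * (6 - 5) - 2 = 1

P + Q = (5, 1)


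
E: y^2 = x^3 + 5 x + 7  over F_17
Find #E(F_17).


For each x in F_17, count y with y^2 = x^3 + 5 x + 7 mod 17:
  x = 1: RHS = 13, y in [8, 9]  -> 2 point(s)
  x = 2: RHS = 8, y in [5, 12]  -> 2 point(s)
  x = 3: RHS = 15, y in [7, 10]  -> 2 point(s)
  x = 5: RHS = 4, y in [2, 15]  -> 2 point(s)
  x = 6: RHS = 15, y in [7, 10]  -> 2 point(s)
  x = 8: RHS = 15, y in [7, 10]  -> 2 point(s)
  x = 9: RHS = 16, y in [4, 13]  -> 2 point(s)
  x = 11: RHS = 16, y in [4, 13]  -> 2 point(s)
  x = 13: RHS = 8, y in [5, 12]  -> 2 point(s)
  x = 14: RHS = 16, y in [4, 13]  -> 2 point(s)
  x = 16: RHS = 1, y in [1, 16]  -> 2 point(s)
Affine points: 22. Add the point at infinity: total = 23.

#E(F_17) = 23


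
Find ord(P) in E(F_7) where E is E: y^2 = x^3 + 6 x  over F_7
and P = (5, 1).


Compute successive multiples of P until we hit O:
  1P = (5, 1)
  2P = (1, 0)
  3P = (5, 6)
  4P = O

ord(P) = 4


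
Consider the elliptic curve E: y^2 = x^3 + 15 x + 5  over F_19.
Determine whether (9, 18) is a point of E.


Check whether y^2 = x^3 + 15 x + 5 (mod 19) for (x, y) = (9, 18).
LHS: y^2 = 18^2 mod 19 = 1
RHS: x^3 + 15 x + 5 = 9^3 + 15*9 + 5 mod 19 = 14
LHS != RHS

No, not on the curve


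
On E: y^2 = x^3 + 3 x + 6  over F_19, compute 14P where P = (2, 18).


k = 14 = 1110_2 (binary, LSB first: 0111)
Double-and-add from P = (2, 18):
  bit 0 = 0: acc unchanged = O
  bit 1 = 1: acc = O + (0, 5) = (0, 5)
  bit 2 = 1: acc = (0, 5) + (17, 7) = (3, 17)
  bit 3 = 1: acc = (3, 17) + (13, 0) = (0, 14)

14P = (0, 14)


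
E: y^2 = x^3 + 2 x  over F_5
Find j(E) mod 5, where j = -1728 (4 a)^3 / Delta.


Delta = -16(4 a^3 + 27 b^2) mod 5 = 3
-1728 * (4 a)^3 = -1728 * (4*2)^3 mod 5 = 4
j = 4 * 3^(-1) mod 5 = 3

j = 3 (mod 5)


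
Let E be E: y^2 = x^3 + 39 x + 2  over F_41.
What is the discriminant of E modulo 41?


4 a^3 + 27 b^2 = 4*39^3 + 27*2^2 = 237276 + 108 = 237384
Delta = -16 * (237384) = -3798144
Delta mod 41 = 14

Delta = 14 (mod 41)


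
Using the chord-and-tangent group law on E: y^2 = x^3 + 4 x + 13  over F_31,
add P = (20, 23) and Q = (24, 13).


P != Q, so use the chord formula.
s = (y2 - y1) / (x2 - x1) = (21) / (4) mod 31 = 13
x3 = s^2 - x1 - x2 mod 31 = 13^2 - 20 - 24 = 1
y3 = s (x1 - x3) - y1 mod 31 = 13 * (20 - 1) - 23 = 7

P + Q = (1, 7)


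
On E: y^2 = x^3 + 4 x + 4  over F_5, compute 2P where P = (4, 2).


Doubling: s = (3 x1^2 + a) / (2 y1)
s = (3*4^2 + 4) / (2*2) mod 5 = 3
x3 = s^2 - 2 x1 mod 5 = 3^2 - 2*4 = 1
y3 = s (x1 - x3) - y1 mod 5 = 3 * (4 - 1) - 2 = 2

2P = (1, 2)


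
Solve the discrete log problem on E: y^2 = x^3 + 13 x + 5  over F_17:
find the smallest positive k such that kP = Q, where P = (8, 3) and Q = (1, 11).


Enumerate multiples of P until we hit Q = (1, 11):
  1P = (8, 3)
  2P = (10, 8)
  3P = (1, 6)
  4P = (12, 6)
  5P = (5, 12)
  6P = (13, 12)
  7P = (4, 11)
  8P = (9, 16)
  9P = (16, 12)
  10P = (11, 0)
  11P = (16, 5)
  12P = (9, 1)
  13P = (4, 6)
  14P = (13, 5)
  15P = (5, 5)
  16P = (12, 11)
  17P = (1, 11)
Match found at i = 17.

k = 17


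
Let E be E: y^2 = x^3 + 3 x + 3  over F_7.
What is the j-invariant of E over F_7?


Delta = -16(4 a^3 + 27 b^2) mod 7 = 5
-1728 * (4 a)^3 = -1728 * (4*3)^3 mod 7 = 6
j = 6 * 5^(-1) mod 7 = 4

j = 4 (mod 7)


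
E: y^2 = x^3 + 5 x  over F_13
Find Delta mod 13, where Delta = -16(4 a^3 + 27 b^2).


4 a^3 + 27 b^2 = 4*5^3 + 27*0^2 = 500 + 0 = 500
Delta = -16 * (500) = -8000
Delta mod 13 = 8

Delta = 8 (mod 13)


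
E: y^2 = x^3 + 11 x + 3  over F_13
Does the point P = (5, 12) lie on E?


Check whether y^2 = x^3 + 11 x + 3 (mod 13) for (x, y) = (5, 12).
LHS: y^2 = 12^2 mod 13 = 1
RHS: x^3 + 11 x + 3 = 5^3 + 11*5 + 3 mod 13 = 1
LHS = RHS

Yes, on the curve


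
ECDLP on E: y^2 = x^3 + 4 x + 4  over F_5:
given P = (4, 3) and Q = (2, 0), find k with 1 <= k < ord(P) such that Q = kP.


Enumerate multiples of P until we hit Q = (2, 0):
  1P = (4, 3)
  2P = (1, 3)
  3P = (0, 2)
  4P = (2, 0)
Match found at i = 4.

k = 4


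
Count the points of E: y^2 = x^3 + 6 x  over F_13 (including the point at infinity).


For each x in F_13, count y with y^2 = x^3 + 6 x + 0 mod 13:
  x = 0: RHS = 0, y in [0]  -> 1 point(s)
  x = 4: RHS = 10, y in [6, 7]  -> 2 point(s)
  x = 5: RHS = 12, y in [5, 8]  -> 2 point(s)
  x = 8: RHS = 1, y in [1, 12]  -> 2 point(s)
  x = 9: RHS = 3, y in [4, 9]  -> 2 point(s)
Affine points: 9. Add the point at infinity: total = 10.

#E(F_13) = 10


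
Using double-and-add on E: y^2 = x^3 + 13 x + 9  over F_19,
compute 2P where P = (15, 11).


k = 2 = 10_2 (binary, LSB first: 01)
Double-and-add from P = (15, 11):
  bit 0 = 0: acc unchanged = O
  bit 1 = 1: acc = O + (14, 3) = (14, 3)

2P = (14, 3)


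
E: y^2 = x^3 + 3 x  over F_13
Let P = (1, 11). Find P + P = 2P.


Doubling: s = (3 x1^2 + a) / (2 y1)
s = (3*1^2 + 3) / (2*11) mod 13 = 5
x3 = s^2 - 2 x1 mod 13 = 5^2 - 2*1 = 10
y3 = s (x1 - x3) - y1 mod 13 = 5 * (1 - 10) - 11 = 9

2P = (10, 9)


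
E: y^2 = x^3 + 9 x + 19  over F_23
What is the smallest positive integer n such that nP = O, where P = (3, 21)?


Compute successive multiples of P until we hit O:
  1P = (3, 21)
  2P = (6, 6)
  3P = (16, 21)
  4P = (4, 2)
  5P = (9, 1)
  6P = (17, 18)
  7P = (21, 19)
  8P = (1, 12)
  ... (continuing to 20P)
  20P = O

ord(P) = 20


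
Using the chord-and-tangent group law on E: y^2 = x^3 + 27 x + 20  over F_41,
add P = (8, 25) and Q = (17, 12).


P != Q, so use the chord formula.
s = (y2 - y1) / (x2 - x1) = (28) / (9) mod 41 = 35
x3 = s^2 - x1 - x2 mod 41 = 35^2 - 8 - 17 = 11
y3 = s (x1 - x3) - y1 mod 41 = 35 * (8 - 11) - 25 = 34

P + Q = (11, 34)


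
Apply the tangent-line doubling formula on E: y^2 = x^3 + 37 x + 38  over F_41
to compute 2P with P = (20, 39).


Doubling: s = (3 x1^2 + a) / (2 y1)
s = (3*20^2 + 37) / (2*39) mod 41 = 29
x3 = s^2 - 2 x1 mod 41 = 29^2 - 2*20 = 22
y3 = s (x1 - x3) - y1 mod 41 = 29 * (20 - 22) - 39 = 26

2P = (22, 26)


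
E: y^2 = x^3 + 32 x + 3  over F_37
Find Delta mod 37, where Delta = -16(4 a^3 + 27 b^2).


4 a^3 + 27 b^2 = 4*32^3 + 27*3^2 = 131072 + 243 = 131315
Delta = -16 * (131315) = -2101040
Delta mod 37 = 5

Delta = 5 (mod 37)


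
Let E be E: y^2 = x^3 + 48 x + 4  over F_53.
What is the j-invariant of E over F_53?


Delta = -16(4 a^3 + 27 b^2) mod 53 = 28
-1728 * (4 a)^3 = -1728 * (4*48)^3 mod 53 = 10
j = 10 * 28^(-1) mod 53 = 42

j = 42 (mod 53)


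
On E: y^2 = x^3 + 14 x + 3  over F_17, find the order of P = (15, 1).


Compute successive multiples of P until we hit O:
  1P = (15, 1)
  2P = (3, 2)
  3P = (14, 6)
  4P = (13, 6)
  5P = (8, 7)
  6P = (10, 2)
  7P = (7, 11)
  8P = (4, 15)
  ... (continuing to 23P)
  23P = O

ord(P) = 23


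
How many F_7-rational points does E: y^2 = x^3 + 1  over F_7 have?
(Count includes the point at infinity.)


For each x in F_7, count y with y^2 = x^3 + 0 x + 1 mod 7:
  x = 0: RHS = 1, y in [1, 6]  -> 2 point(s)
  x = 1: RHS = 2, y in [3, 4]  -> 2 point(s)
  x = 2: RHS = 2, y in [3, 4]  -> 2 point(s)
  x = 3: RHS = 0, y in [0]  -> 1 point(s)
  x = 4: RHS = 2, y in [3, 4]  -> 2 point(s)
  x = 5: RHS = 0, y in [0]  -> 1 point(s)
  x = 6: RHS = 0, y in [0]  -> 1 point(s)
Affine points: 11. Add the point at infinity: total = 12.

#E(F_7) = 12


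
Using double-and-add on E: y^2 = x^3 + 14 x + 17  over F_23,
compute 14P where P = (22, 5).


k = 14 = 1110_2 (binary, LSB first: 0111)
Double-and-add from P = (22, 5):
  bit 0 = 0: acc unchanged = O
  bit 1 = 1: acc = O + (18, 11) = (18, 11)
  bit 2 = 1: acc = (18, 11) + (19, 9) = (13, 2)
  bit 3 = 1: acc = (13, 2) + (21, 2) = (12, 21)

14P = (12, 21)


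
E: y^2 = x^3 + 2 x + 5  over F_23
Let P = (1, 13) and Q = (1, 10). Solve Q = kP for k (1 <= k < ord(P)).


Enumerate multiples of P until we hit Q = (1, 10):
  1P = (1, 13)
  2P = (11, 1)
  3P = (6, 16)
  4P = (9, 19)
  5P = (15, 11)
  6P = (15, 12)
  7P = (9, 4)
  8P = (6, 7)
  9P = (11, 22)
  10P = (1, 10)
Match found at i = 10.

k = 10


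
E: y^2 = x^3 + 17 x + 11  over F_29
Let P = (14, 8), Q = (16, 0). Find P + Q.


P != Q, so use the chord formula.
s = (y2 - y1) / (x2 - x1) = (21) / (2) mod 29 = 25
x3 = s^2 - x1 - x2 mod 29 = 25^2 - 14 - 16 = 15
y3 = s (x1 - x3) - y1 mod 29 = 25 * (14 - 15) - 8 = 25

P + Q = (15, 25)


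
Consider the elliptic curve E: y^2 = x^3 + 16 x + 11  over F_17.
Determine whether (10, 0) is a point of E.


Check whether y^2 = x^3 + 16 x + 11 (mod 17) for (x, y) = (10, 0).
LHS: y^2 = 0^2 mod 17 = 0
RHS: x^3 + 16 x + 11 = 10^3 + 16*10 + 11 mod 17 = 15
LHS != RHS

No, not on the curve


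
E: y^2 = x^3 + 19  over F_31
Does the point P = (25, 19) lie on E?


Check whether y^2 = x^3 + 0 x + 19 (mod 31) for (x, y) = (25, 19).
LHS: y^2 = 19^2 mod 31 = 20
RHS: x^3 + 0 x + 19 = 25^3 + 0*25 + 19 mod 31 = 20
LHS = RHS

Yes, on the curve


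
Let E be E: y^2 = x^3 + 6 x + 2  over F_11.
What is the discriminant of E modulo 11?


4 a^3 + 27 b^2 = 4*6^3 + 27*2^2 = 864 + 108 = 972
Delta = -16 * (972) = -15552
Delta mod 11 = 2

Delta = 2 (mod 11)


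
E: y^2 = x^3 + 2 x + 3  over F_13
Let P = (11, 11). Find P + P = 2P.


Doubling: s = (3 x1^2 + a) / (2 y1)
s = (3*11^2 + 2) / (2*11) mod 13 = 3
x3 = s^2 - 2 x1 mod 13 = 3^2 - 2*11 = 0
y3 = s (x1 - x3) - y1 mod 13 = 3 * (11 - 0) - 11 = 9

2P = (0, 9)


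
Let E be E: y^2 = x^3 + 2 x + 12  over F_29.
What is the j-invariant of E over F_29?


Delta = -16(4 a^3 + 27 b^2) mod 29 = 7
-1728 * (4 a)^3 = -1728 * (4*2)^3 mod 29 = 25
j = 25 * 7^(-1) mod 29 = 16

j = 16 (mod 29)


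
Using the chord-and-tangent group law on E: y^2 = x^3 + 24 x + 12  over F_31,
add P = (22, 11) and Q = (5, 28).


P != Q, so use the chord formula.
s = (y2 - y1) / (x2 - x1) = (17) / (14) mod 31 = 30
x3 = s^2 - x1 - x2 mod 31 = 30^2 - 22 - 5 = 5
y3 = s (x1 - x3) - y1 mod 31 = 30 * (22 - 5) - 11 = 3

P + Q = (5, 3)


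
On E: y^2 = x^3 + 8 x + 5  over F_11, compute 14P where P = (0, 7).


k = 14 = 1110_2 (binary, LSB first: 0111)
Double-and-add from P = (0, 7):
  bit 0 = 0: acc unchanged = O
  bit 1 = 1: acc = O + (1, 5) = (1, 5)
  bit 2 = 1: acc = (1, 5) + (9, 6) = (6, 4)
  bit 3 = 1: acc = (6, 4) + (8, 3) = (0, 4)

14P = (0, 4)


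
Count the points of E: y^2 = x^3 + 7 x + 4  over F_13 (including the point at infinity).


For each x in F_13, count y with y^2 = x^3 + 7 x + 4 mod 13:
  x = 0: RHS = 4, y in [2, 11]  -> 2 point(s)
  x = 1: RHS = 12, y in [5, 8]  -> 2 point(s)
  x = 2: RHS = 0, y in [0]  -> 1 point(s)
  x = 3: RHS = 0, y in [0]  -> 1 point(s)
  x = 8: RHS = 0, y in [0]  -> 1 point(s)
  x = 9: RHS = 3, y in [4, 9]  -> 2 point(s)
  x = 12: RHS = 9, y in [3, 10]  -> 2 point(s)
Affine points: 11. Add the point at infinity: total = 12.

#E(F_13) = 12
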